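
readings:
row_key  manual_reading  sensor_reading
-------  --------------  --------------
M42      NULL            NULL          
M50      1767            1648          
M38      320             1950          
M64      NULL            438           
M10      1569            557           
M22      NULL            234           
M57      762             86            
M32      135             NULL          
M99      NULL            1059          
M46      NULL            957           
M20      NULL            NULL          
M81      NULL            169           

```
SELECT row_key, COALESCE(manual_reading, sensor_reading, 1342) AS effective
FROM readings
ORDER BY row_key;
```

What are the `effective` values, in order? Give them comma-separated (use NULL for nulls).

1569, 1342, 234, 135, 320, 1342, 957, 1767, 762, 438, 169, 1059

row_key=M10: manual_reading=1569 → 1569
row_key=M20: manual_reading=NULL, sensor_reading=NULL, → literal 1342 → 1342
row_key=M22: manual_reading=NULL, sensor_reading=234 → 234
row_key=M32: manual_reading=135 → 135
row_key=M38: manual_reading=320 → 320
row_key=M42: manual_reading=NULL, sensor_reading=NULL, → literal 1342 → 1342
row_key=M46: manual_reading=NULL, sensor_reading=957 → 957
row_key=M50: manual_reading=1767 → 1767
row_key=M57: manual_reading=762 → 762
row_key=M64: manual_reading=NULL, sensor_reading=438 → 438
row_key=M81: manual_reading=NULL, sensor_reading=169 → 169
row_key=M99: manual_reading=NULL, sensor_reading=1059 → 1059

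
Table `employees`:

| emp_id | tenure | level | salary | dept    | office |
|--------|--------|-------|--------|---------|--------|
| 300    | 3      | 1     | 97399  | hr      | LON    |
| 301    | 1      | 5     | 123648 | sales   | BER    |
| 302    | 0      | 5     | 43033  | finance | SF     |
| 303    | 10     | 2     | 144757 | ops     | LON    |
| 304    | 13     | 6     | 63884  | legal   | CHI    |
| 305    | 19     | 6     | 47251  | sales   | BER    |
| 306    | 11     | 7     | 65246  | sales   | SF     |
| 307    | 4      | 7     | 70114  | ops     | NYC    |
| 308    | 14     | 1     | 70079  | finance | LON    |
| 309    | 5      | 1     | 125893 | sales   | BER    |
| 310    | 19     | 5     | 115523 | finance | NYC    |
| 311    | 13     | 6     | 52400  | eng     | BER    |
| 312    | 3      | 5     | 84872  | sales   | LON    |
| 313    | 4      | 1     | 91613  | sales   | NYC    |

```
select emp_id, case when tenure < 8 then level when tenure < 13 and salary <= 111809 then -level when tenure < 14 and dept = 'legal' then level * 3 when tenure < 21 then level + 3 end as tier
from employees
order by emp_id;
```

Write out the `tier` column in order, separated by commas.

1, 5, 5, 5, 18, 9, -7, 7, 4, 1, 8, 9, 5, 1

emp_id=300: tenure < 8 → 1
emp_id=301: tenure < 8 → 5
emp_id=302: tenure < 8 → 5
emp_id=303: tenure < 21 → 5
emp_id=304: tenure < 14 and dept = 'legal' → 18
emp_id=305: tenure < 21 → 9
emp_id=306: tenure < 13 and salary <= 111809 → -7
emp_id=307: tenure < 8 → 7
emp_id=308: tenure < 21 → 4
emp_id=309: tenure < 8 → 1
emp_id=310: tenure < 21 → 8
emp_id=311: tenure < 21 → 9
emp_id=312: tenure < 8 → 5
emp_id=313: tenure < 8 → 1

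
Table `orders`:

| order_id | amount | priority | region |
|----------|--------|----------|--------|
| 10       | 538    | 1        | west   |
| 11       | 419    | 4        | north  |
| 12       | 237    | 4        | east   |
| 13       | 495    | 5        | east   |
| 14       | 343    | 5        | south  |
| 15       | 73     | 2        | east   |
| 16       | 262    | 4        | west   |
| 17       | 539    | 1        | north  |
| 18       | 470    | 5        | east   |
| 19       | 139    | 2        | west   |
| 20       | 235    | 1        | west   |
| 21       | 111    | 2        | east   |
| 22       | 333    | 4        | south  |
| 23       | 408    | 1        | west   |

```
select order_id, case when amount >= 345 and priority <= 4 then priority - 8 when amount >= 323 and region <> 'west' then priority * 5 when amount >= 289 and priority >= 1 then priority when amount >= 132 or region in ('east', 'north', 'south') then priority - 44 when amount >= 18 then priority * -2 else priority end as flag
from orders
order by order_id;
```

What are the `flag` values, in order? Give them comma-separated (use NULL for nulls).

order_id=10: amount >= 345 and priority <= 4 → -7
order_id=11: amount >= 345 and priority <= 4 → -4
order_id=12: amount >= 132 or region in ('east', 'north', 'south') → -40
order_id=13: amount >= 323 and region <> 'west' → 25
order_id=14: amount >= 323 and region <> 'west' → 25
order_id=15: amount >= 132 or region in ('east', 'north', 'south') → -42
order_id=16: amount >= 132 or region in ('east', 'north', 'south') → -40
order_id=17: amount >= 345 and priority <= 4 → -7
order_id=18: amount >= 323 and region <> 'west' → 25
order_id=19: amount >= 132 or region in ('east', 'north', 'south') → -42
order_id=20: amount >= 132 or region in ('east', 'north', 'south') → -43
order_id=21: amount >= 132 or region in ('east', 'north', 'south') → -42
order_id=22: amount >= 323 and region <> 'west' → 20
order_id=23: amount >= 345 and priority <= 4 → -7

-7, -4, -40, 25, 25, -42, -40, -7, 25, -42, -43, -42, 20, -7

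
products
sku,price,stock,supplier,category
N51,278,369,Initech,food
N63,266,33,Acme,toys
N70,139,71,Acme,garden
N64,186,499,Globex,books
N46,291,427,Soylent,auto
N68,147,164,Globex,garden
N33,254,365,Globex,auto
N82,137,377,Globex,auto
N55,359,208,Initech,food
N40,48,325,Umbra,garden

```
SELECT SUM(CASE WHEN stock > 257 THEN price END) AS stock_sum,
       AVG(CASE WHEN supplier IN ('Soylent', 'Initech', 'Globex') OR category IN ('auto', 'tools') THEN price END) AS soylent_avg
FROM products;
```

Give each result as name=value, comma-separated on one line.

[stock_sum: stock > 257]
sku=N51: ✓ → 278
sku=N63: ✗
sku=N70: ✗
sku=N64: ✓ → 186
sku=N46: ✓ → 291
sku=N68: ✗
sku=N33: ✓ → 254
sku=N82: ✓ → 137
sku=N55: ✗
sku=N40: ✓ → 48
stock_sum = 278 + 186 + 291 + 254 + 137 + 48 = 1194
—
[soylent_avg: supplier IN ('Soylent', 'Initech', 'Globex') OR category IN ('auto', 'tools')]
sku=N51: ✓ → 278
sku=N63: ✗
sku=N70: ✗
sku=N64: ✓ → 186
sku=N46: ✓ → 291
sku=N68: ✓ → 147
sku=N33: ✓ → 254
sku=N82: ✓ → 137
sku=N55: ✓ → 359
sku=N40: ✗
soylent_avg = (278 + 186 + 291 + 147 + 254 + 137 + 359) / 7 = 236

stock_sum=1194, soylent_avg=236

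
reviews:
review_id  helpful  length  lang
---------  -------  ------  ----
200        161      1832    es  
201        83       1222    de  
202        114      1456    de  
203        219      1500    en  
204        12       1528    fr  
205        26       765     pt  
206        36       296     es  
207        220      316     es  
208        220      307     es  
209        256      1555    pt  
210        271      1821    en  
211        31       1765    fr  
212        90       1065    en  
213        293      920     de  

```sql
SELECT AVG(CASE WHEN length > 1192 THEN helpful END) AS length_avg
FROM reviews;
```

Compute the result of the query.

143.375

review_id=200: ✓ → 161
review_id=201: ✓ → 83
review_id=202: ✓ → 114
review_id=203: ✓ → 219
review_id=204: ✓ → 12
review_id=205: ✗
review_id=206: ✗
review_id=207: ✗
review_id=208: ✗
review_id=209: ✓ → 256
review_id=210: ✓ → 271
review_id=211: ✓ → 31
review_id=212: ✗
review_id=213: ✗
length_avg = (161 + 83 + 114 + 219 + 12 + 256 + 271 + 31) / 8 = 143.375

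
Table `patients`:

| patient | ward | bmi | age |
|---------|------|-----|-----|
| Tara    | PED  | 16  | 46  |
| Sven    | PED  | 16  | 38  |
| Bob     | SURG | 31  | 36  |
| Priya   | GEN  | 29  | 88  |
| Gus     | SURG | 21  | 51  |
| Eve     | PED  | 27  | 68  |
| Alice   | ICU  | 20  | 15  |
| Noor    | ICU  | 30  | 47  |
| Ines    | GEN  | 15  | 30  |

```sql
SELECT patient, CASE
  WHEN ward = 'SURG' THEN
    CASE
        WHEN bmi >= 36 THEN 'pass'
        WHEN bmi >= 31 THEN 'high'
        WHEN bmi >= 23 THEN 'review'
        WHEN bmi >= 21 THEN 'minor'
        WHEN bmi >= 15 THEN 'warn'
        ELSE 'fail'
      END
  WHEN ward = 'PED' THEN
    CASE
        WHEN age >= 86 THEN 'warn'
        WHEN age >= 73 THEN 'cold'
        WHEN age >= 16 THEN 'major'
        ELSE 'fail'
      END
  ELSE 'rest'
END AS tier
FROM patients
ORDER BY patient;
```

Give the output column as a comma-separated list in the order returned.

rest, high, major, minor, rest, rest, rest, major, major

patient=Alice: ward='ICU' → outer ELSE → rest
patient=Bob: ward='SURG' → inner[bmi >= 31] → high
patient=Eve: ward='PED' → inner[age >= 16] → major
patient=Gus: ward='SURG' → inner[bmi >= 21] → minor
patient=Ines: ward='GEN' → outer ELSE → rest
patient=Noor: ward='ICU' → outer ELSE → rest
patient=Priya: ward='GEN' → outer ELSE → rest
patient=Sven: ward='PED' → inner[age >= 16] → major
patient=Tara: ward='PED' → inner[age >= 16] → major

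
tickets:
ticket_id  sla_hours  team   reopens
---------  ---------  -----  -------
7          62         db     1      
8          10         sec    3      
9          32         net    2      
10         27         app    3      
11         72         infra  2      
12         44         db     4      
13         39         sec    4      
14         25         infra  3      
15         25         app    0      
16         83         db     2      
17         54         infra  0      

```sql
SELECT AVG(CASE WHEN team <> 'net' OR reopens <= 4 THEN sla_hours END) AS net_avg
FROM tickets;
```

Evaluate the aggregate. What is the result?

ticket_id=7: ✓ → 62
ticket_id=8: ✓ → 10
ticket_id=9: ✓ → 32
ticket_id=10: ✓ → 27
ticket_id=11: ✓ → 72
ticket_id=12: ✓ → 44
ticket_id=13: ✓ → 39
ticket_id=14: ✓ → 25
ticket_id=15: ✓ → 25
ticket_id=16: ✓ → 83
ticket_id=17: ✓ → 54
net_avg = (62 + 10 + 32 + 27 + 72 + 44 + 39 + 25 + 25 + 83 + 54) / 11 = 43

43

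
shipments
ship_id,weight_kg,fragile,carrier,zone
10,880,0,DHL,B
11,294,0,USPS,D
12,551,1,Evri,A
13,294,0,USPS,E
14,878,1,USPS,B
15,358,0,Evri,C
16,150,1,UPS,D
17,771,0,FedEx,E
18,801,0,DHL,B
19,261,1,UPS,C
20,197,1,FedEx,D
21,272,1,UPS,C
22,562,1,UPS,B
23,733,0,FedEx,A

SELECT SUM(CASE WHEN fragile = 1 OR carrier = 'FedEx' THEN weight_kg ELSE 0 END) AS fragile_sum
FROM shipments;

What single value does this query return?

4375

ship_id=10: ✗
ship_id=11: ✗
ship_id=12: ✓ → 551
ship_id=13: ✗
ship_id=14: ✓ → 878
ship_id=15: ✗
ship_id=16: ✓ → 150
ship_id=17: ✓ → 771
ship_id=18: ✗
ship_id=19: ✓ → 261
ship_id=20: ✓ → 197
ship_id=21: ✓ → 272
ship_id=22: ✓ → 562
ship_id=23: ✓ → 733
fragile_sum = 551 + 878 + 150 + 771 + 261 + 197 + 272 + 562 + 733 = 4375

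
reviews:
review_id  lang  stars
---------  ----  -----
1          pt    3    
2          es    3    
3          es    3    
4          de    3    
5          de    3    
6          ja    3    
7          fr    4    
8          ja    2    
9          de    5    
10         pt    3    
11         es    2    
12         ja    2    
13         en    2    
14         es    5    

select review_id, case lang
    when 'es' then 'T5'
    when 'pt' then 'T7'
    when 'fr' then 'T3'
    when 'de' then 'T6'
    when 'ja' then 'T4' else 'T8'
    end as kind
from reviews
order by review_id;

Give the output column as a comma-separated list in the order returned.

review_id=1: lang='pt' → T7
review_id=2: lang='es' → T5
review_id=3: lang='es' → T5
review_id=4: lang='de' → T6
review_id=5: lang='de' → T6
review_id=6: lang='ja' → T4
review_id=7: lang='fr' → T3
review_id=8: lang='ja' → T4
review_id=9: lang='de' → T6
review_id=10: lang='pt' → T7
review_id=11: lang='es' → T5
review_id=12: lang='ja' → T4
review_id=13: ELSE → T8
review_id=14: lang='es' → T5

T7, T5, T5, T6, T6, T4, T3, T4, T6, T7, T5, T4, T8, T5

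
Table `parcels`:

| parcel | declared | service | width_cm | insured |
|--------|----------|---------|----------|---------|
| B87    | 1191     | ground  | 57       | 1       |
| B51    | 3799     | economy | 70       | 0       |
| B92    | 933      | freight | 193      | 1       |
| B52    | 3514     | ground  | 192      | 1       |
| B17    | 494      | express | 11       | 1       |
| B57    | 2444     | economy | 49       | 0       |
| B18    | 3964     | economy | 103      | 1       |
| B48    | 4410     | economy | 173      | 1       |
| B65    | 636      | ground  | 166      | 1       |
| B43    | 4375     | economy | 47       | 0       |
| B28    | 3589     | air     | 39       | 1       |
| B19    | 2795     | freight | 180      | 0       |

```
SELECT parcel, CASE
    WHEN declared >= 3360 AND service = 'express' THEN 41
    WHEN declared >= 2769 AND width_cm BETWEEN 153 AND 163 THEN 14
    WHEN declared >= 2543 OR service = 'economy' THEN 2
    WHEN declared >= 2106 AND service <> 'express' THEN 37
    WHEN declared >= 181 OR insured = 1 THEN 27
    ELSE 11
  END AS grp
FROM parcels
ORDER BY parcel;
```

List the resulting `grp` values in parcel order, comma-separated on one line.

27, 2, 2, 2, 2, 2, 2, 2, 2, 27, 27, 27

parcel=B17: declared >= 181 OR insured = 1 → 27
parcel=B18: declared >= 2543 OR service = 'economy' → 2
parcel=B19: declared >= 2543 OR service = 'economy' → 2
parcel=B28: declared >= 2543 OR service = 'economy' → 2
parcel=B43: declared >= 2543 OR service = 'economy' → 2
parcel=B48: declared >= 2543 OR service = 'economy' → 2
parcel=B51: declared >= 2543 OR service = 'economy' → 2
parcel=B52: declared >= 2543 OR service = 'economy' → 2
parcel=B57: declared >= 2543 OR service = 'economy' → 2
parcel=B65: declared >= 181 OR insured = 1 → 27
parcel=B87: declared >= 181 OR insured = 1 → 27
parcel=B92: declared >= 181 OR insured = 1 → 27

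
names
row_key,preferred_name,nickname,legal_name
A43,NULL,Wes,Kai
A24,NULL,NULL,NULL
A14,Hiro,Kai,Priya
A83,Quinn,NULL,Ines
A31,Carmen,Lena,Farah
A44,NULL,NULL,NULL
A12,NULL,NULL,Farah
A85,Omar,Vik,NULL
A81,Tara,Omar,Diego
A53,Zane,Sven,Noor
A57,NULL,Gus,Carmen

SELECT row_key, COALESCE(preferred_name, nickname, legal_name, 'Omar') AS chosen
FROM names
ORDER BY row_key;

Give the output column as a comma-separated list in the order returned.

row_key=A12: preferred_name=NULL, nickname=NULL, legal_name=Farah → Farah
row_key=A14: preferred_name=Hiro → Hiro
row_key=A24: preferred_name=NULL, nickname=NULL, legal_name=NULL, → literal Omar → Omar
row_key=A31: preferred_name=Carmen → Carmen
row_key=A43: preferred_name=NULL, nickname=Wes → Wes
row_key=A44: preferred_name=NULL, nickname=NULL, legal_name=NULL, → literal Omar → Omar
row_key=A53: preferred_name=Zane → Zane
row_key=A57: preferred_name=NULL, nickname=Gus → Gus
row_key=A81: preferred_name=Tara → Tara
row_key=A83: preferred_name=Quinn → Quinn
row_key=A85: preferred_name=Omar → Omar

Farah, Hiro, Omar, Carmen, Wes, Omar, Zane, Gus, Tara, Quinn, Omar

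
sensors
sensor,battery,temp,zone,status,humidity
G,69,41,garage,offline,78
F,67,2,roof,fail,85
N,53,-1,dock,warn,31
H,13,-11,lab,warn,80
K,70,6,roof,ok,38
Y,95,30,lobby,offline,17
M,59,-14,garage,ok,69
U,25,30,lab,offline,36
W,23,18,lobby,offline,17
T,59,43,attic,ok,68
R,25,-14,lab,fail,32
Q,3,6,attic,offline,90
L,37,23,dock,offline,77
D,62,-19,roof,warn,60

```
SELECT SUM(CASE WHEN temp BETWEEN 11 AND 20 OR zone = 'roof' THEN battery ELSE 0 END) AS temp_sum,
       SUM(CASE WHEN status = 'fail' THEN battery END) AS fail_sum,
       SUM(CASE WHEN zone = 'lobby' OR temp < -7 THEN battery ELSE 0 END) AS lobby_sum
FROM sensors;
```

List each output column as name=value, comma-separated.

[temp_sum: temp BETWEEN 11 AND 20 OR zone = 'roof']
sensor=G: ✗
sensor=F: ✓ → 67
sensor=N: ✗
sensor=H: ✗
sensor=K: ✓ → 70
sensor=Y: ✗
sensor=M: ✗
sensor=U: ✗
sensor=W: ✓ → 23
sensor=T: ✗
sensor=R: ✗
sensor=Q: ✗
sensor=L: ✗
sensor=D: ✓ → 62
temp_sum = 67 + 70 + 23 + 62 = 222
—
[fail_sum: status = 'fail']
sensor=G: ✗
sensor=F: ✓ → 67
sensor=N: ✗
sensor=H: ✗
sensor=K: ✗
sensor=Y: ✗
sensor=M: ✗
sensor=U: ✗
sensor=W: ✗
sensor=T: ✗
sensor=R: ✓ → 25
sensor=Q: ✗
sensor=L: ✗
sensor=D: ✗
fail_sum = 67 + 25 = 92
—
[lobby_sum: zone = 'lobby' OR temp < -7]
sensor=G: ✗
sensor=F: ✗
sensor=N: ✗
sensor=H: ✓ → 13
sensor=K: ✗
sensor=Y: ✓ → 95
sensor=M: ✓ → 59
sensor=U: ✗
sensor=W: ✓ → 23
sensor=T: ✗
sensor=R: ✓ → 25
sensor=Q: ✗
sensor=L: ✗
sensor=D: ✓ → 62
lobby_sum = 13 + 95 + 59 + 23 + 25 + 62 = 277

temp_sum=222, fail_sum=92, lobby_sum=277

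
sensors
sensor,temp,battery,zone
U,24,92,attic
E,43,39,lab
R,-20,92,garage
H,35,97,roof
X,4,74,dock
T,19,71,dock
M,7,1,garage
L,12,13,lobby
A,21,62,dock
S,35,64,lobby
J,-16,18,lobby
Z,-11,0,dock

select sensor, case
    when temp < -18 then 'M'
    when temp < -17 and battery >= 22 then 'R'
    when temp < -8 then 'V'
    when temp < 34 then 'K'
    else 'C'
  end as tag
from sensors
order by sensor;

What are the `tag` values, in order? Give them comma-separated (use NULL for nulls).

K, C, C, V, K, K, M, C, K, K, K, V

sensor=A: temp < 34 → K
sensor=E: ELSE → C
sensor=H: ELSE → C
sensor=J: temp < -8 → V
sensor=L: temp < 34 → K
sensor=M: temp < 34 → K
sensor=R: temp < -18 → M
sensor=S: ELSE → C
sensor=T: temp < 34 → K
sensor=U: temp < 34 → K
sensor=X: temp < 34 → K
sensor=Z: temp < -8 → V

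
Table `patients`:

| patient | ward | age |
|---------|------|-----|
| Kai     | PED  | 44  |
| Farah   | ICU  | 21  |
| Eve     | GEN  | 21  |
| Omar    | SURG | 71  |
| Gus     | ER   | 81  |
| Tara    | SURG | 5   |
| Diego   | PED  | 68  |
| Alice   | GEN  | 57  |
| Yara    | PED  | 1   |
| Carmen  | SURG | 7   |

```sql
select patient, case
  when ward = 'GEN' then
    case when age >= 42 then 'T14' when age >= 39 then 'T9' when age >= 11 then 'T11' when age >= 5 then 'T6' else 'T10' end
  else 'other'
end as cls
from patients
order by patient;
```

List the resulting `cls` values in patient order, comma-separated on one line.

patient=Alice: ward='GEN' → inner[age >= 42] → T14
patient=Carmen: ward='SURG' → outer ELSE → other
patient=Diego: ward='PED' → outer ELSE → other
patient=Eve: ward='GEN' → inner[age >= 11] → T11
patient=Farah: ward='ICU' → outer ELSE → other
patient=Gus: ward='ER' → outer ELSE → other
patient=Kai: ward='PED' → outer ELSE → other
patient=Omar: ward='SURG' → outer ELSE → other
patient=Tara: ward='SURG' → outer ELSE → other
patient=Yara: ward='PED' → outer ELSE → other

T14, other, other, T11, other, other, other, other, other, other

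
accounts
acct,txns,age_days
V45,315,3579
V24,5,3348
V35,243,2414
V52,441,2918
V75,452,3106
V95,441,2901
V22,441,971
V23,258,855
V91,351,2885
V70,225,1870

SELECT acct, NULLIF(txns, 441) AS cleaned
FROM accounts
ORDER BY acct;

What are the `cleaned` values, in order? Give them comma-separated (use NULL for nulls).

acct=V22: txns=441 vs 441: equal → NULL
acct=V23: txns=258 vs 441: differ → 258
acct=V24: txns=5 vs 441: differ → 5
acct=V35: txns=243 vs 441: differ → 243
acct=V45: txns=315 vs 441: differ → 315
acct=V52: txns=441 vs 441: equal → NULL
acct=V70: txns=225 vs 441: differ → 225
acct=V75: txns=452 vs 441: differ → 452
acct=V91: txns=351 vs 441: differ → 351
acct=V95: txns=441 vs 441: equal → NULL

NULL, 258, 5, 243, 315, NULL, 225, 452, 351, NULL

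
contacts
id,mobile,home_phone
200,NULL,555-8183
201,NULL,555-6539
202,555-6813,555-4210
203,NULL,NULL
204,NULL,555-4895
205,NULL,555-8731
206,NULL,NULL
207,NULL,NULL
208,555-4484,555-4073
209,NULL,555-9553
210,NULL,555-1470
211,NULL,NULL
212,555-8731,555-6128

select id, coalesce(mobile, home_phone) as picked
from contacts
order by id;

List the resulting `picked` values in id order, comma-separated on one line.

555-8183, 555-6539, 555-6813, NULL, 555-4895, 555-8731, NULL, NULL, 555-4484, 555-9553, 555-1470, NULL, 555-8731

id=200: mobile=NULL, home_phone=555-8183 → 555-8183
id=201: mobile=NULL, home_phone=555-6539 → 555-6539
id=202: mobile=555-6813 → 555-6813
id=203: mobile=NULL, home_phone=NULL (all NULL) → NULL
id=204: mobile=NULL, home_phone=555-4895 → 555-4895
id=205: mobile=NULL, home_phone=555-8731 → 555-8731
id=206: mobile=NULL, home_phone=NULL (all NULL) → NULL
id=207: mobile=NULL, home_phone=NULL (all NULL) → NULL
id=208: mobile=555-4484 → 555-4484
id=209: mobile=NULL, home_phone=555-9553 → 555-9553
id=210: mobile=NULL, home_phone=555-1470 → 555-1470
id=211: mobile=NULL, home_phone=NULL (all NULL) → NULL
id=212: mobile=555-8731 → 555-8731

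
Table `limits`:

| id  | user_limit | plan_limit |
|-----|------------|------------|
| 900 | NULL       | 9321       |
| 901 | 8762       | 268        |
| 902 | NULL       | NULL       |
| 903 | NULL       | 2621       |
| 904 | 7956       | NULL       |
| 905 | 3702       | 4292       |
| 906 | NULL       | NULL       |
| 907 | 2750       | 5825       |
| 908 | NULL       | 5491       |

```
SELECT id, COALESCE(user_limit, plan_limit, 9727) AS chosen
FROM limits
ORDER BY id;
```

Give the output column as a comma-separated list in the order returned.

9321, 8762, 9727, 2621, 7956, 3702, 9727, 2750, 5491

id=900: user_limit=NULL, plan_limit=9321 → 9321
id=901: user_limit=8762 → 8762
id=902: user_limit=NULL, plan_limit=NULL, → literal 9727 → 9727
id=903: user_limit=NULL, plan_limit=2621 → 2621
id=904: user_limit=7956 → 7956
id=905: user_limit=3702 → 3702
id=906: user_limit=NULL, plan_limit=NULL, → literal 9727 → 9727
id=907: user_limit=2750 → 2750
id=908: user_limit=NULL, plan_limit=5491 → 5491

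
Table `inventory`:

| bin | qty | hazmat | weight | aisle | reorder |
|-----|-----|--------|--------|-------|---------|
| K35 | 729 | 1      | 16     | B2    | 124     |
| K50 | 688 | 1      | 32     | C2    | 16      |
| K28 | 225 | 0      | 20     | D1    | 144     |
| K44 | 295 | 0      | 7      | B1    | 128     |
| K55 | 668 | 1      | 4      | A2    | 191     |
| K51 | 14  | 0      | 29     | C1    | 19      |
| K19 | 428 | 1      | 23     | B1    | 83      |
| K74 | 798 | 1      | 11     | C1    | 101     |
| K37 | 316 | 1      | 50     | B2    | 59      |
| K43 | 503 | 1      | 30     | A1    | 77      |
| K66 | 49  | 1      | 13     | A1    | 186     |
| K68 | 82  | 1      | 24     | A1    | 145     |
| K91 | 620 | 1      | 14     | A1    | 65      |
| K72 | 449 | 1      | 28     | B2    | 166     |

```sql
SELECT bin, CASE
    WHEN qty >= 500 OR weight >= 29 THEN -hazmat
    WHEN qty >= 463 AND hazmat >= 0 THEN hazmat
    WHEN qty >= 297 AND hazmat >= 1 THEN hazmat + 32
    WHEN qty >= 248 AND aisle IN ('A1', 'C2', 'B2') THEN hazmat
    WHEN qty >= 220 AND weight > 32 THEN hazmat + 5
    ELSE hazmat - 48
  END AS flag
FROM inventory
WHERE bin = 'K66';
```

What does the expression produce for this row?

bin = K66: qty=49, hazmat=1, weight=13, aisle=A1, reorder=186.
qty >= 500 OR weight >= 29 → false
qty >= 463 AND hazmat >= 0 → false
qty >= 297 AND hazmat >= 1 → false
qty >= 248 AND aisle IN ('A1', 'C2', 'B2') → false
qty >= 220 AND weight > 32 → false
No prior WHEN matched → ELSE → -47

-47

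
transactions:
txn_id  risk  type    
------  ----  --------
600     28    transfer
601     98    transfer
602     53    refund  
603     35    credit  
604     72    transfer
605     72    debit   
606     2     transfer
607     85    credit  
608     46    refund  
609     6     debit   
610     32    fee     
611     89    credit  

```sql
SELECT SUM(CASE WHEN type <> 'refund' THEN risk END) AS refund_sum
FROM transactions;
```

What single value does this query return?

txn_id=600: ✓ → 28
txn_id=601: ✓ → 98
txn_id=602: ✗
txn_id=603: ✓ → 35
txn_id=604: ✓ → 72
txn_id=605: ✓ → 72
txn_id=606: ✓ → 2
txn_id=607: ✓ → 85
txn_id=608: ✗
txn_id=609: ✓ → 6
txn_id=610: ✓ → 32
txn_id=611: ✓ → 89
refund_sum = 28 + 98 + 35 + 72 + 72 + 2 + 85 + 6 + 32 + 89 = 519

519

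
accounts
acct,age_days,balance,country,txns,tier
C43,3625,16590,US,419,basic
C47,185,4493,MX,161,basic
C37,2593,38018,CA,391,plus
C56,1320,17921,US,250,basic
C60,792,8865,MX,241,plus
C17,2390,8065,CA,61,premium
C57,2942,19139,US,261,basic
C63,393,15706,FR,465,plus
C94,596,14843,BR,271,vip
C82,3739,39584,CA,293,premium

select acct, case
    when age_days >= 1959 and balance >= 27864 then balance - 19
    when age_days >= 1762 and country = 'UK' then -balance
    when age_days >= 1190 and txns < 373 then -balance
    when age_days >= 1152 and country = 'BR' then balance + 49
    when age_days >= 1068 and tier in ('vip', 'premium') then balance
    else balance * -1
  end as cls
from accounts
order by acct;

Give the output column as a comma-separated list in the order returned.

acct=C17: age_days >= 1190 and txns < 373 → -8065
acct=C37: age_days >= 1959 and balance >= 27864 → 37999
acct=C43: ELSE → -16590
acct=C47: ELSE → -4493
acct=C56: age_days >= 1190 and txns < 373 → -17921
acct=C57: age_days >= 1190 and txns < 373 → -19139
acct=C60: ELSE → -8865
acct=C63: ELSE → -15706
acct=C82: age_days >= 1959 and balance >= 27864 → 39565
acct=C94: ELSE → -14843

-8065, 37999, -16590, -4493, -17921, -19139, -8865, -15706, 39565, -14843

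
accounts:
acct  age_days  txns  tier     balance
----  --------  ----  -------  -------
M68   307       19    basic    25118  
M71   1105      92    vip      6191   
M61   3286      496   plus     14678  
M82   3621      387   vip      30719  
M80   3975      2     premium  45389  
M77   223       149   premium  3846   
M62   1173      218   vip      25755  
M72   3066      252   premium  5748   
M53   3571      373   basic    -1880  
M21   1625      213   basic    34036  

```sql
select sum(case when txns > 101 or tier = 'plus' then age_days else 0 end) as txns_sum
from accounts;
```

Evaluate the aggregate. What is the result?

16565

acct=M68: ✗
acct=M71: ✗
acct=M61: ✓ → 3286
acct=M82: ✓ → 3621
acct=M80: ✗
acct=M77: ✓ → 223
acct=M62: ✓ → 1173
acct=M72: ✓ → 3066
acct=M53: ✓ → 3571
acct=M21: ✓ → 1625
txns_sum = 3286 + 3621 + 223 + 1173 + 3066 + 3571 + 1625 = 16565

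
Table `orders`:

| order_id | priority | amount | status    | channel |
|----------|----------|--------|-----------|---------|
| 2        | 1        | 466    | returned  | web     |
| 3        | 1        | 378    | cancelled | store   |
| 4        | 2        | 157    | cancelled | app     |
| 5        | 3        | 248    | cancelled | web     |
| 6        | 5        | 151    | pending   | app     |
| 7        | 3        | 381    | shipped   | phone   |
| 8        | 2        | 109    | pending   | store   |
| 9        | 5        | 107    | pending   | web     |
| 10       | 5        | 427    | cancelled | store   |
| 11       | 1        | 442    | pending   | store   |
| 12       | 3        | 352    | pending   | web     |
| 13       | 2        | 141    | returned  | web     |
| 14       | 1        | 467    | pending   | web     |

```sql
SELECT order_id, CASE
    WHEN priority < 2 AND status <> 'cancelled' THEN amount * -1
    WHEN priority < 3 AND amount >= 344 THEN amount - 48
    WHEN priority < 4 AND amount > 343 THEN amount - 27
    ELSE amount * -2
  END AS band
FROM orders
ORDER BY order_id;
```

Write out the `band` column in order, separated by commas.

order_id=2: priority < 2 AND status <> 'cancelled' → -466
order_id=3: priority < 3 AND amount >= 344 → 330
order_id=4: ELSE → -314
order_id=5: ELSE → -496
order_id=6: ELSE → -302
order_id=7: priority < 4 AND amount > 343 → 354
order_id=8: ELSE → -218
order_id=9: ELSE → -214
order_id=10: ELSE → -854
order_id=11: priority < 2 AND status <> 'cancelled' → -442
order_id=12: priority < 4 AND amount > 343 → 325
order_id=13: ELSE → -282
order_id=14: priority < 2 AND status <> 'cancelled' → -467

-466, 330, -314, -496, -302, 354, -218, -214, -854, -442, 325, -282, -467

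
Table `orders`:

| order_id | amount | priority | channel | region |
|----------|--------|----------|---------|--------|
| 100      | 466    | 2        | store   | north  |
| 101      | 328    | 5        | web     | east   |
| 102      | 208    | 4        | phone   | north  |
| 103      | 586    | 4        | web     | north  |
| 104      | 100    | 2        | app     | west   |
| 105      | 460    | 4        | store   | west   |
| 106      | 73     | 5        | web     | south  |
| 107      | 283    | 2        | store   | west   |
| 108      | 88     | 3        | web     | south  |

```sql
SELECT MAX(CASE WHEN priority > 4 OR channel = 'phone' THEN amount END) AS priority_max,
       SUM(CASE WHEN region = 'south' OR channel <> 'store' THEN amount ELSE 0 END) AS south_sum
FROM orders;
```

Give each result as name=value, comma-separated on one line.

priority_max=328, south_sum=1383

[priority_max: priority > 4 OR channel = 'phone']
order_id=100: ✗
order_id=101: ✓ → 328
order_id=102: ✓ → 208
order_id=103: ✗
order_id=104: ✗
order_id=105: ✗
order_id=106: ✓ → 73
order_id=107: ✗
order_id=108: ✗
priority_max = MAX(328, 208, 73) = 328
—
[south_sum: region = 'south' OR channel <> 'store']
order_id=100: ✗
order_id=101: ✓ → 328
order_id=102: ✓ → 208
order_id=103: ✓ → 586
order_id=104: ✓ → 100
order_id=105: ✗
order_id=106: ✓ → 73
order_id=107: ✗
order_id=108: ✓ → 88
south_sum = 328 + 208 + 586 + 100 + 73 + 88 = 1383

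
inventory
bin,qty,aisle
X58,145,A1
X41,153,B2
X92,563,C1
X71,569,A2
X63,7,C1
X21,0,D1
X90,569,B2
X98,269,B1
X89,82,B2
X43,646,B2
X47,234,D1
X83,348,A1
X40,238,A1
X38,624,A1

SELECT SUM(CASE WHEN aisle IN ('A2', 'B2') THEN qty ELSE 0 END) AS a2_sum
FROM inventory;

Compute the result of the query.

2019

bin=X58: ✗
bin=X41: ✓ → 153
bin=X92: ✗
bin=X71: ✓ → 569
bin=X63: ✗
bin=X21: ✗
bin=X90: ✓ → 569
bin=X98: ✗
bin=X89: ✓ → 82
bin=X43: ✓ → 646
bin=X47: ✗
bin=X83: ✗
bin=X40: ✗
bin=X38: ✗
a2_sum = 153 + 569 + 569 + 82 + 646 = 2019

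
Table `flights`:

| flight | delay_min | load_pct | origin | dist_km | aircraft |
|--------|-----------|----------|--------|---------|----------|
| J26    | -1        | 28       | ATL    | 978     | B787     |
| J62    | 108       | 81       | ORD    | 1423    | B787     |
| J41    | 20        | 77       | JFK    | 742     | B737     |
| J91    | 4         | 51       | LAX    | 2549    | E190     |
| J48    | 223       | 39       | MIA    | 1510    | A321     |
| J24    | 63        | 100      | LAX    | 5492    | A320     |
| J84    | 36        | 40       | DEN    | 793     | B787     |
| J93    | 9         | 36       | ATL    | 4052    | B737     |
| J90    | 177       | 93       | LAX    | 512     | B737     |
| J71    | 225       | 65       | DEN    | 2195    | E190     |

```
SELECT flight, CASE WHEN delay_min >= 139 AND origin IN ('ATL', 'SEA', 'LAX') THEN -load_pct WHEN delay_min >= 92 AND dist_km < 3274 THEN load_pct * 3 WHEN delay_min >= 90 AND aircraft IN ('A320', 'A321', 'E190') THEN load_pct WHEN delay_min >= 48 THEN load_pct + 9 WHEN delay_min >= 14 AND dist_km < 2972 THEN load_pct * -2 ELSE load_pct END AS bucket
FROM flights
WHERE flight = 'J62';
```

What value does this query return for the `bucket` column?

243

flight = J62: delay_min=108, load_pct=81, origin=ORD, dist_km=1423, aircraft=B787.
delay_min >= 139 AND origin IN ('ATL', 'SEA', 'LAX') → false
delay_min >= 92 AND dist_km < 3274 → true → 243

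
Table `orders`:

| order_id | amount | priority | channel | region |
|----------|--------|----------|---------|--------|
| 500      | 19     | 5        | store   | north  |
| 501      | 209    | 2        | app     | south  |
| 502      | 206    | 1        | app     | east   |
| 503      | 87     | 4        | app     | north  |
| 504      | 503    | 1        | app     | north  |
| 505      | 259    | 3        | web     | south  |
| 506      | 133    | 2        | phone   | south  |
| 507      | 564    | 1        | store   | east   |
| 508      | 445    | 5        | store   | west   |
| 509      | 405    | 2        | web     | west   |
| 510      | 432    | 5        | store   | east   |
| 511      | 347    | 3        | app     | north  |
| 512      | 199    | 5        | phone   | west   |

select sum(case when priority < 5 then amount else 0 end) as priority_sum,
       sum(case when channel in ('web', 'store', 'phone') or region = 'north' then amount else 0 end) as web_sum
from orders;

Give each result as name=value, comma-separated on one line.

priority_sum=2713, web_sum=3393

[priority_sum: priority < 5]
order_id=500: ✗
order_id=501: ✓ → 209
order_id=502: ✓ → 206
order_id=503: ✓ → 87
order_id=504: ✓ → 503
order_id=505: ✓ → 259
order_id=506: ✓ → 133
order_id=507: ✓ → 564
order_id=508: ✗
order_id=509: ✓ → 405
order_id=510: ✗
order_id=511: ✓ → 347
order_id=512: ✗
priority_sum = 209 + 206 + 87 + 503 + 259 + 133 + 564 + 405 + 347 = 2713
—
[web_sum: channel in ('web', 'store', 'phone') or region = 'north']
order_id=500: ✓ → 19
order_id=501: ✗
order_id=502: ✗
order_id=503: ✓ → 87
order_id=504: ✓ → 503
order_id=505: ✓ → 259
order_id=506: ✓ → 133
order_id=507: ✓ → 564
order_id=508: ✓ → 445
order_id=509: ✓ → 405
order_id=510: ✓ → 432
order_id=511: ✓ → 347
order_id=512: ✓ → 199
web_sum = 19 + 87 + 503 + 259 + 133 + 564 + 445 + 405 + 432 + 347 + 199 = 3393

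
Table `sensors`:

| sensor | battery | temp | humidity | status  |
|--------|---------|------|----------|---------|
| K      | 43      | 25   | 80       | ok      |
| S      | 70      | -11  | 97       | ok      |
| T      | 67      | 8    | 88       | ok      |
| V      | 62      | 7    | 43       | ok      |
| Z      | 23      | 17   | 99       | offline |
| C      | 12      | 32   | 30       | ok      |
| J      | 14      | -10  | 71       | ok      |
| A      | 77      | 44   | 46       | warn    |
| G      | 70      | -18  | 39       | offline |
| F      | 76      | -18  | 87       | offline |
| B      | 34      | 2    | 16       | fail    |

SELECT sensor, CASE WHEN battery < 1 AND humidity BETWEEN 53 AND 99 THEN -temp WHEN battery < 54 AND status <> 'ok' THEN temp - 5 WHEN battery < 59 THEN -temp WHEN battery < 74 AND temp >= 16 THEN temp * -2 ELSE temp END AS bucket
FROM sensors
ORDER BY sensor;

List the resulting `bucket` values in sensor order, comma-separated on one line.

44, -3, -32, -18, -18, 10, -25, -11, 8, 7, 12

sensor=A: ELSE → 44
sensor=B: battery < 54 AND status <> 'ok' → -3
sensor=C: battery < 59 → -32
sensor=F: ELSE → -18
sensor=G: ELSE → -18
sensor=J: battery < 59 → 10
sensor=K: battery < 59 → -25
sensor=S: ELSE → -11
sensor=T: ELSE → 8
sensor=V: ELSE → 7
sensor=Z: battery < 54 AND status <> 'ok' → 12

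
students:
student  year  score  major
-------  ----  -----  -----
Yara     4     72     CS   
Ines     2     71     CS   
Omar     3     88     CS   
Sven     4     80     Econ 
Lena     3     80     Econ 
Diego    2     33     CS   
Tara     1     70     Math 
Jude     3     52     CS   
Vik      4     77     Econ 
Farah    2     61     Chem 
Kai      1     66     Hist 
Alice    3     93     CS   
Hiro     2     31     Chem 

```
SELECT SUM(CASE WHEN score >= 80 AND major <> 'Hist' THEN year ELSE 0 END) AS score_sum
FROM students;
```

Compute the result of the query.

13

student=Yara: ✗
student=Ines: ✗
student=Omar: ✓ → 3
student=Sven: ✓ → 4
student=Lena: ✓ → 3
student=Diego: ✗
student=Tara: ✗
student=Jude: ✗
student=Vik: ✗
student=Farah: ✗
student=Kai: ✗
student=Alice: ✓ → 3
student=Hiro: ✗
score_sum = 3 + 4 + 3 + 3 = 13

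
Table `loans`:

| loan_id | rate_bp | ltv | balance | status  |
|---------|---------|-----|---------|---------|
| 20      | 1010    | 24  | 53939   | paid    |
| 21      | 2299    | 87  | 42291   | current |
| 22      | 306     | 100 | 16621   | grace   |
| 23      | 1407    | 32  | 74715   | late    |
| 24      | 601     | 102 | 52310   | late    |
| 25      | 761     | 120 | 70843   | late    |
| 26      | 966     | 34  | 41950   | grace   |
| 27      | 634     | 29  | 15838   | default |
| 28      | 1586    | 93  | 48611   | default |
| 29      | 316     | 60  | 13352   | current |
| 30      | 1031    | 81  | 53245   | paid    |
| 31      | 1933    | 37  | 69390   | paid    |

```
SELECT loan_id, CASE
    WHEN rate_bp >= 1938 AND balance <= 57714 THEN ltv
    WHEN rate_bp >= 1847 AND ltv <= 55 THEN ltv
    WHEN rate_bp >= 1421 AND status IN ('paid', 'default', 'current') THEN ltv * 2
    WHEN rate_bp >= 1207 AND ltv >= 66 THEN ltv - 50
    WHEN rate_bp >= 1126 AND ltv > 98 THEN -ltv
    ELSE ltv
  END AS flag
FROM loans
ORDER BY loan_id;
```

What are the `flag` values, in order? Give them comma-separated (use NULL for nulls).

loan_id=20: ELSE → 24
loan_id=21: rate_bp >= 1938 AND balance <= 57714 → 87
loan_id=22: ELSE → 100
loan_id=23: ELSE → 32
loan_id=24: ELSE → 102
loan_id=25: ELSE → 120
loan_id=26: ELSE → 34
loan_id=27: ELSE → 29
loan_id=28: rate_bp >= 1421 AND status IN ('paid', 'default', 'current') → 186
loan_id=29: ELSE → 60
loan_id=30: ELSE → 81
loan_id=31: rate_bp >= 1847 AND ltv <= 55 → 37

24, 87, 100, 32, 102, 120, 34, 29, 186, 60, 81, 37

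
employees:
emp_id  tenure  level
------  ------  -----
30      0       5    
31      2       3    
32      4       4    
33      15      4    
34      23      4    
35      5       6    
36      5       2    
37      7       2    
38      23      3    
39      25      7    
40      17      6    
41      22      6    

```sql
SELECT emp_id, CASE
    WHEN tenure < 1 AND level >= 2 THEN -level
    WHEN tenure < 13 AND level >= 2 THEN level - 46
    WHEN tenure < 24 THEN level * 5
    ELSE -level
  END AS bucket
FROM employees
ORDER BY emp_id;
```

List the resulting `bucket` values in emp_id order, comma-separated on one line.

-5, -43, -42, 20, 20, -40, -44, -44, 15, -7, 30, 30

emp_id=30: tenure < 1 AND level >= 2 → -5
emp_id=31: tenure < 13 AND level >= 2 → -43
emp_id=32: tenure < 13 AND level >= 2 → -42
emp_id=33: tenure < 24 → 20
emp_id=34: tenure < 24 → 20
emp_id=35: tenure < 13 AND level >= 2 → -40
emp_id=36: tenure < 13 AND level >= 2 → -44
emp_id=37: tenure < 13 AND level >= 2 → -44
emp_id=38: tenure < 24 → 15
emp_id=39: ELSE → -7
emp_id=40: tenure < 24 → 30
emp_id=41: tenure < 24 → 30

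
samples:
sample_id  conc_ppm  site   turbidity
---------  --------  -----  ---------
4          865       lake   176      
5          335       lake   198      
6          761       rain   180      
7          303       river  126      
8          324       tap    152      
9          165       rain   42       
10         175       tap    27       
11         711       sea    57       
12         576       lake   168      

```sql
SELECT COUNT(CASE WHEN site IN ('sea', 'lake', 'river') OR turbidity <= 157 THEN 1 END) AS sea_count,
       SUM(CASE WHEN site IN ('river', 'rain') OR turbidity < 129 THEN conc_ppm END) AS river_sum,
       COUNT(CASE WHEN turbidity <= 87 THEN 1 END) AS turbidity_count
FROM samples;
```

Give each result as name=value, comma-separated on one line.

sea_count=8, river_sum=2115, turbidity_count=3

[sea_count: site IN ('sea', 'lake', 'river') OR turbidity <= 157]
sample_id=4: ✓ → 1
sample_id=5: ✓ → 1
sample_id=6: ✗
sample_id=7: ✓ → 1
sample_id=8: ✓ → 1
sample_id=9: ✓ → 1
sample_id=10: ✓ → 1
sample_id=11: ✓ → 1
sample_id=12: ✓ → 1
sea_count = COUNT(1, 1, 1, 1, 1, 1, 1, 1) = 8
—
[river_sum: site IN ('river', 'rain') OR turbidity < 129]
sample_id=4: ✗
sample_id=5: ✗
sample_id=6: ✓ → 761
sample_id=7: ✓ → 303
sample_id=8: ✗
sample_id=9: ✓ → 165
sample_id=10: ✓ → 175
sample_id=11: ✓ → 711
sample_id=12: ✗
river_sum = 761 + 303 + 165 + 175 + 711 = 2115
—
[turbidity_count: turbidity <= 87]
sample_id=4: ✗
sample_id=5: ✗
sample_id=6: ✗
sample_id=7: ✗
sample_id=8: ✗
sample_id=9: ✓ → 1
sample_id=10: ✓ → 1
sample_id=11: ✓ → 1
sample_id=12: ✗
turbidity_count = COUNT(1, 1, 1) = 3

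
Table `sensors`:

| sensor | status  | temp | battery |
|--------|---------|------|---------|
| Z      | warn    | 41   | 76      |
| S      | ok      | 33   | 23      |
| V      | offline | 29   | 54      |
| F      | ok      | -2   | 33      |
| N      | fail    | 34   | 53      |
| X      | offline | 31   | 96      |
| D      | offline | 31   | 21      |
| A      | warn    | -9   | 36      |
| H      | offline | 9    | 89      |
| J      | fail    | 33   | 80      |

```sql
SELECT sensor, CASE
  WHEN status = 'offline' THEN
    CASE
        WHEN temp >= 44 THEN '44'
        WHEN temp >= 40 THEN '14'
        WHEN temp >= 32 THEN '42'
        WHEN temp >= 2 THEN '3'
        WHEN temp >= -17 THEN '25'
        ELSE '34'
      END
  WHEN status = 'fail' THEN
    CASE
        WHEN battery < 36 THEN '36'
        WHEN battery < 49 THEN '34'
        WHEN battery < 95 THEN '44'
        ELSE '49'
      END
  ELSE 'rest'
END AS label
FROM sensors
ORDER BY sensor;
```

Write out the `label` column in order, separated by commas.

sensor=A: status='warn' → outer ELSE → rest
sensor=D: status='offline' → inner[temp >= 2] → 3
sensor=F: status='ok' → outer ELSE → rest
sensor=H: status='offline' → inner[temp >= 2] → 3
sensor=J: status='fail' → inner[battery < 95] → 44
sensor=N: status='fail' → inner[battery < 95] → 44
sensor=S: status='ok' → outer ELSE → rest
sensor=V: status='offline' → inner[temp >= 2] → 3
sensor=X: status='offline' → inner[temp >= 2] → 3
sensor=Z: status='warn' → outer ELSE → rest

rest, 3, rest, 3, 44, 44, rest, 3, 3, rest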